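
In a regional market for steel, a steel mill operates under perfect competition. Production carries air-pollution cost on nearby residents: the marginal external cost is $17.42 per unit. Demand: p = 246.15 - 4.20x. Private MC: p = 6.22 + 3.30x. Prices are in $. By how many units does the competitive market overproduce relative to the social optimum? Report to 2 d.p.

2.32 units

Market equilibrium (private): 6.22 + 3.30x = 246.15 - 4.20x → x_m = 31.9907.
Social marginal cost = private MC + MEC = 23.64 + 3.30x.
Set SMC = demand: 23.64 + 3.30x = 246.15 - 4.20x → x* = 29.6680.
Gap = |31.9907 − 29.6680| = 2.3227.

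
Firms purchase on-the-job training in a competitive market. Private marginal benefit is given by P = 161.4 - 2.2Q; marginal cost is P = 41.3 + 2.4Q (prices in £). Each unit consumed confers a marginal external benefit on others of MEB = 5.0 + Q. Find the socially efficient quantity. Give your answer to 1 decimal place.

Social marginal benefit = demand + MEB = 166.4 - 1.2Q.
Set SMB = MC: 166.4 - 1.2Q = 41.3 + 2.4Q → Q* = 34.7500.

Q* = 34.8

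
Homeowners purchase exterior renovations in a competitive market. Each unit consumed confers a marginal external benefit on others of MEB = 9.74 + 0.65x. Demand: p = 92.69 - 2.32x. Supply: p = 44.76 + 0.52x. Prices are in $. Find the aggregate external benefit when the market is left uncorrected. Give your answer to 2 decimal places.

Market equilibrium (private): 44.76 + 0.52x = 92.69 - 2.32x → x_m = 16.8768.
Total external benefit = ∫₀^{x_m} (9.74 + 0.65x) dx = 9.74×16.8768 + ½×0.65×16.8768² = 256.9486.

$256.95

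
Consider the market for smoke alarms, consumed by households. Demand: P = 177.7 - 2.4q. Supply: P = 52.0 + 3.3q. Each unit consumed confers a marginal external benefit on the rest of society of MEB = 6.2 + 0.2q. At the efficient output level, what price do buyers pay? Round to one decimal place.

Social marginal benefit = demand + MEB = 183.9 - 2.2q.
Set SMB = MC: 183.9 - 2.2q = 52.0 + 3.3q → q* = 23.9818.
Consumer price on the demand curve at q*: 177.7 − 2.4×23.9818 = 120.1437.

P = 120.1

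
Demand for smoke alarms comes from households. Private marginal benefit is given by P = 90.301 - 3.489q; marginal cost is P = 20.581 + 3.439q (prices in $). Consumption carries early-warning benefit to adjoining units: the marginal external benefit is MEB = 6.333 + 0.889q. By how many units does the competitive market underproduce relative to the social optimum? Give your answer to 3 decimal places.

2.530 units

Market equilibrium (private): 20.581 + 3.439q = 90.301 - 3.489q → q_m = 10.0635.
Social marginal benefit = demand + MEB = 96.634 - 2.600q.
Set SMB = MC: 96.634 - 2.600q = 20.581 + 3.439q → q* = 12.5936.
Gap = |10.0635 − 12.5936| = 2.5301.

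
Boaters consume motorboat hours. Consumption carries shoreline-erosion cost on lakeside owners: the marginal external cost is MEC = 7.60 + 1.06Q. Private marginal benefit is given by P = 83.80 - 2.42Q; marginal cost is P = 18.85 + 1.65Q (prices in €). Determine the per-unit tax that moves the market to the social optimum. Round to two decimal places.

Social marginal benefit = demand − MEC = 76.20 - 3.48Q.
Set SMB = MC: 76.20 - 3.48Q = 18.85 + 1.65Q → Q* = 11.1793.
The Pigouvian tax equals MEC at Q*: 7.60 + 1.06×11.1793 = 19.4501.

tax = €19.45 per unit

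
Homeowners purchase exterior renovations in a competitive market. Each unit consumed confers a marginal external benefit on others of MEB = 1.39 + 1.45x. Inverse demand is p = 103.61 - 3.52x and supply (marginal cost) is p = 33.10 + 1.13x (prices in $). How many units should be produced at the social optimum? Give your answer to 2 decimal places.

Social marginal benefit = demand + MEB = 105.00 - 2.07x.
Set SMB = MC: 105.00 - 2.07x = 33.10 + 1.13x → x* = 22.4688.

x* = 22.47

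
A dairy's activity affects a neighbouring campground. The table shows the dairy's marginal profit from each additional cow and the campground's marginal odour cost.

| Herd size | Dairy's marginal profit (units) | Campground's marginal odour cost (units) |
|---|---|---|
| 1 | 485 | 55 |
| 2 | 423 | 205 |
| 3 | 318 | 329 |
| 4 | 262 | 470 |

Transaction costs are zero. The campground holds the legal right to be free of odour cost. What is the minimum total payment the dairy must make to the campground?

Efficient level: marginal profit ≥ marginal odour cost through level 2, so k* = 2.
With the campground holding the right, the dairy must at least compensate total damage at k*: 55 + 205 = 260.

260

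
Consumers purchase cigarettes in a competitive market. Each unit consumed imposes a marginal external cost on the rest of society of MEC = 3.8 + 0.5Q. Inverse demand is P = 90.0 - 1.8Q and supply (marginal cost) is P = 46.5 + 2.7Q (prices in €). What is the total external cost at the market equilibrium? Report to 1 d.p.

€60.1

Market equilibrium (private): 46.5 + 2.7Q = 90.0 - 1.8Q → Q_m = 9.6667.
Total external cost = ∫₀^{Q_m} (3.8 + 0.5Q) dQ = 3.8×9.6667 + ½×0.5×9.6667² = 60.0947.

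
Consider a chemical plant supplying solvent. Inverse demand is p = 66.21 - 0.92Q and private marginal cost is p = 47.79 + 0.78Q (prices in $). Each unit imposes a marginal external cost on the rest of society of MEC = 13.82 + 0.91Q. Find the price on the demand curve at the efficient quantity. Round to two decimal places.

P = $64.59

Social marginal cost = private MC + MEC = 61.61 + 1.69Q.
Set SMC = demand: 61.61 + 1.69Q = 66.21 - 0.92Q → Q* = 1.7625.
Consumer price on the demand curve at Q*: 66.21 − 0.92×1.7625 = 64.5885.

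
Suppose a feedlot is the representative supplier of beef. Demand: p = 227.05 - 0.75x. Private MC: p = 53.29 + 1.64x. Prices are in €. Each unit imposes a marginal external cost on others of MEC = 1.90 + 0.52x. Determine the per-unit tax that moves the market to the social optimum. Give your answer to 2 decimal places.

tax = €32.61 per unit

Social marginal cost = private MC + MEC = 55.19 + 2.16x.
Set SMC = demand: 55.19 + 2.16x = 227.05 - 0.75x → x* = 59.0584.
The Pigouvian tax equals MEC at x*: 1.90 + 0.52×59.0584 = 32.6104.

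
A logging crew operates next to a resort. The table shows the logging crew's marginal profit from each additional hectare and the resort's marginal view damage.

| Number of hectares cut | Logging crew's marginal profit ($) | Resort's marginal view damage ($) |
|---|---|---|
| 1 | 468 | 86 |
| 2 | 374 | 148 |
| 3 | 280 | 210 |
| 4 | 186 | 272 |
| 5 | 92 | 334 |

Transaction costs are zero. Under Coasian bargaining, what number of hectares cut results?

3

Bargaining reaches the level where marginal profit last exceeds marginal view damage.
That holds through level 3 (280 ≥ 210) but not at 4 (186 < 272).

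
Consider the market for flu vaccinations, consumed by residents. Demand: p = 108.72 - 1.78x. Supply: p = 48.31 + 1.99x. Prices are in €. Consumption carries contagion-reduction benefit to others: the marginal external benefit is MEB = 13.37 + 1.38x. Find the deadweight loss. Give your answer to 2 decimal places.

DWL = €263.40

Market equilibrium (private): 48.31 + 1.99x = 108.72 - 1.78x → x_m = 16.0239.
Social marginal benefit = demand + MEB = 122.09 - 0.40x.
Set SMB = MC: 122.09 - 0.40x = 48.31 + 1.99x → x* = 30.8703.
The welfare-loss triangle has base |x_m − x*| and height MEB(x_m) (the vertical gap between SMB and MC is zero at x* and MEB at x_m).
DWL = ½ × 14.8464 × 35.4829 = 263.3967.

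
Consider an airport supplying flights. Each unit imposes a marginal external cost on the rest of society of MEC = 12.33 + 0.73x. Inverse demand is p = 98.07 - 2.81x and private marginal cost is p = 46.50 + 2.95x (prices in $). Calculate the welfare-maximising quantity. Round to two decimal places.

Social marginal cost = private MC + MEC = 58.83 + 3.68x.
Set SMC = demand: 58.83 + 3.68x = 98.07 - 2.81x → x* = 6.0462.

x* = 6.05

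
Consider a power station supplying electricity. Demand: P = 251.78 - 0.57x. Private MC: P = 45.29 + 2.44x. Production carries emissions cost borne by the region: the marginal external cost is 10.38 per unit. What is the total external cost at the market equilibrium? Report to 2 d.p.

712.08

Market equilibrium (private): 45.29 + 2.44x = 251.78 - 0.57x → x_m = 68.6013.
Total external cost = MEC × x_m = 10.38 × 68.6013 = 712.0815.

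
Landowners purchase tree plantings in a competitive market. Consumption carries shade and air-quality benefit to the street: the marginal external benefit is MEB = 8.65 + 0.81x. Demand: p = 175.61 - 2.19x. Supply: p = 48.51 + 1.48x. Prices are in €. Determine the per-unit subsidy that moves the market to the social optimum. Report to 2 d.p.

subsidy = €47.10 per unit

Social marginal benefit = demand + MEB = 184.26 - 1.38x.
Set SMB = MC: 184.26 - 1.38x = 48.51 + 1.48x → x* = 47.4650.
The Pigouvian subsidy equals MEB at x*: 8.65 + 0.81×47.4650 = 47.0967.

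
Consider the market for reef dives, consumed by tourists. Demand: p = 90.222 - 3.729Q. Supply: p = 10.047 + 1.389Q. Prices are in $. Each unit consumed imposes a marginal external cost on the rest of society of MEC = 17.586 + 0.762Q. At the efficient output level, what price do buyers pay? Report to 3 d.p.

Social marginal benefit = demand − MEC = 72.636 - 4.491Q.
Set SMB = MC: 72.636 - 4.491Q = 10.047 + 1.389Q → Q* = 10.6444.
Consumer price on the demand curve at Q*: 90.222 − 3.729×10.6444 = 50.5290.

P = $50.529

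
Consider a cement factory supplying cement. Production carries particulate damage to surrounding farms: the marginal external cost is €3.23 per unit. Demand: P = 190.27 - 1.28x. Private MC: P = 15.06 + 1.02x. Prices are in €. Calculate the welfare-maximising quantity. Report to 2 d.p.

Social marginal cost = private MC + MEC = 18.29 + 1.02x.
Set SMC = demand: 18.29 + 1.02x = 190.27 - 1.28x → x* = 74.7739.

x* = 74.77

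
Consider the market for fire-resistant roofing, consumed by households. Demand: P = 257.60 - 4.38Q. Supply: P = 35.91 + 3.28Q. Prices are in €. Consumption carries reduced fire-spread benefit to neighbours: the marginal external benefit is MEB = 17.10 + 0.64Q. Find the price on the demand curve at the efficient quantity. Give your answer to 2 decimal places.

Social marginal benefit = demand + MEB = 274.70 - 3.74Q.
Set SMB = MC: 274.70 - 3.74Q = 35.91 + 3.28Q → Q* = 34.0157.
Consumer price on the demand curve at Q*: 257.60 − 4.38×34.0157 = 108.6112.

P = €108.61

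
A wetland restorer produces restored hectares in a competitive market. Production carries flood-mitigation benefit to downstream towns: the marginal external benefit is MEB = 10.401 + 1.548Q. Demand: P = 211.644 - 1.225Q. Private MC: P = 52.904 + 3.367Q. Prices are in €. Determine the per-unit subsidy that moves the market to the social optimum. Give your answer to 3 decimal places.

subsidy = €96.416 per unit

Social marginal cost = private MC − MEB = 42.503 + 1.819Q.
Set SMC = demand: 42.503 + 1.819Q = 211.644 - 1.225Q → Q* = 55.5654.
The Pigouvian subsidy equals MEB at Q*: 10.401 + 1.548×55.5654 = 96.4162.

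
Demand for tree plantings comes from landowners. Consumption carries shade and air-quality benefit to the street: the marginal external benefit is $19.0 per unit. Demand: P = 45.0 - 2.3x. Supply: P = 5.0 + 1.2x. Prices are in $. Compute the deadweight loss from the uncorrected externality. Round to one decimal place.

DWL = $51.6

Market equilibrium (private): 5.0 + 1.2x = 45.0 - 2.3x → x_m = 11.4286.
Social marginal benefit = demand + MEB = 64.0 - 2.3x.
Set SMB = MC: 64.0 - 2.3x = 5.0 + 1.2x → x* = 16.8571.
The welfare-loss triangle has base |x_m − x*| and height MEB(x_m) (the vertical gap between SMB and MC is zero at x* and MEB at x_m).
DWL = ½ × 5.4285 × 19.0000 = 51.5708.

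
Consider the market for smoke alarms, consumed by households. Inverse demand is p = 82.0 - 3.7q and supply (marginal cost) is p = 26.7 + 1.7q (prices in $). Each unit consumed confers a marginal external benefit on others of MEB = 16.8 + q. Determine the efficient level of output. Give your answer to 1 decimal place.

Social marginal benefit = demand + MEB = 98.8 - 2.7q.
Set SMB = MC: 98.8 - 2.7q = 26.7 + 1.7q → q* = 16.3864.

q* = 16.4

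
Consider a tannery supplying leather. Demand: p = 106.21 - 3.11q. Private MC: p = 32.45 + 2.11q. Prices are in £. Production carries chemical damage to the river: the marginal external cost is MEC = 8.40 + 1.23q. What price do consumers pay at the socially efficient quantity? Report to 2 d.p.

Social marginal cost = private MC + MEC = 40.85 + 3.34q.
Set SMC = demand: 40.85 + 3.34q = 106.21 - 3.11q → q* = 10.1333.
Consumer price on the demand curve at q*: 106.21 − 3.11×10.1333 = 74.6954.

P = £74.70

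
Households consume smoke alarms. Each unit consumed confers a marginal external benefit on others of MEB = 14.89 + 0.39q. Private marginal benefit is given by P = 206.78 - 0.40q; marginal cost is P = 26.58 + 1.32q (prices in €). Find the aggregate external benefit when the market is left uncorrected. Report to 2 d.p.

€3700.35

Market equilibrium (private): 26.58 + 1.32q = 206.78 - 0.40q → q_m = 104.7674.
Total external benefit = ∫₀^{q_m} (14.89 + 0.39q) dq = 14.89×104.7674 + ½×0.39×104.7674² = 3700.3472.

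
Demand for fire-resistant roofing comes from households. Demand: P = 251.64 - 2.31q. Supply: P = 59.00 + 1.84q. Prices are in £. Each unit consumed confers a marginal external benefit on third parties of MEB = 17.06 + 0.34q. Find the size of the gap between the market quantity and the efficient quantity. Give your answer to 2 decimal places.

Market equilibrium (private): 59.00 + 1.84q = 251.64 - 2.31q → q_m = 46.4193.
Social marginal benefit = demand + MEB = 268.70 - 1.97q.
Set SMB = MC: 268.70 - 1.97q = 59.00 + 1.84q → q* = 55.0394.
Gap = |46.4193 − 55.0394| = 8.6201.

8.62 units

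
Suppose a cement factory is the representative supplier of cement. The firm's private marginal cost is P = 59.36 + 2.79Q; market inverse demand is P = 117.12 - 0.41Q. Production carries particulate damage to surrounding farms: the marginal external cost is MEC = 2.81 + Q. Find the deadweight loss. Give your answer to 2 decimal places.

DWL = 51.80

Market equilibrium (private): 59.36 + 2.79Q = 117.12 - 0.41Q → Q_m = 18.0500.
Social marginal cost = private MC + MEC = 62.17 + 3.79Q.
Set SMC = demand: 62.17 + 3.79Q = 117.12 - 0.41Q → Q* = 13.0833.
The welfare-loss triangle has base |Q_m − Q*| and height MEC(Q_m) (the vertical gap between SMC and demand is zero at Q* and MEC at Q_m).
DWL = ½ × 4.9667 × 20.8600 = 51.8027.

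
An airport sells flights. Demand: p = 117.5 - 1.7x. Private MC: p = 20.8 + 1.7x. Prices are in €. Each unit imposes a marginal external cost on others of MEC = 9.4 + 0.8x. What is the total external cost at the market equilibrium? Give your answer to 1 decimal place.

€590.9

Market equilibrium (private): 20.8 + 1.7x = 117.5 - 1.7x → x_m = 28.4412.
Total external cost = ∫₀^{x_m} (9.4 + 0.8x) dx = 9.4×28.4412 + ½×0.8×28.4412² = 590.9080.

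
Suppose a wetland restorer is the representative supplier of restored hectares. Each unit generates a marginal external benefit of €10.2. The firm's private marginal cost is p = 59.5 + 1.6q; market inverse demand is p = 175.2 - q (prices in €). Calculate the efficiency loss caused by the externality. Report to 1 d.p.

Market equilibrium (private): 59.5 + 1.6q = 175.2 - q → q_m = 44.5000.
Social marginal cost = private MC − MEB = 49.3 + 1.6q.
Set SMC = demand: 49.3 + 1.6q = 175.2 - q → q* = 48.4231.
The loss is the area between SMC and demand from q* to q_m; with linear curves that's a triangle of height MEB(q_m).
DWL = ½ × 3.9231 × 10.2000 = 20.0078.

DWL = €20.0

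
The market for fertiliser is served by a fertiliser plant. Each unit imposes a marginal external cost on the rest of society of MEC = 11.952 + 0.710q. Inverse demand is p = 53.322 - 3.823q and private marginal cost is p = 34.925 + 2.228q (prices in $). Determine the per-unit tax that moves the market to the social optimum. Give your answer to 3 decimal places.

Social marginal cost = private MC + MEC = 46.877 + 2.938q.
Set SMC = demand: 46.877 + 2.938q = 53.322 - 3.823q → q* = 0.9533.
The Pigouvian tax equals MEC at q*: 11.952 + 0.710×0.9533 = 12.6288.

tax = $12.629 per unit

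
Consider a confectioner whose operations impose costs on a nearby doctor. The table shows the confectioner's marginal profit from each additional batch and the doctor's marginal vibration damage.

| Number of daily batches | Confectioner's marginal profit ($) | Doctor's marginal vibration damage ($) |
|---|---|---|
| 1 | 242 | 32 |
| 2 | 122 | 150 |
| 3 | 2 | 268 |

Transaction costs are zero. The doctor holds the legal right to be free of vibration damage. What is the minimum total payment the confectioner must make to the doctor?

$32

Efficient level: marginal profit ≥ marginal vibration damage through level 1, so k* = 1.
With the doctor holding the right, the confectioner must at least compensate total damage at k*: 32 = 32.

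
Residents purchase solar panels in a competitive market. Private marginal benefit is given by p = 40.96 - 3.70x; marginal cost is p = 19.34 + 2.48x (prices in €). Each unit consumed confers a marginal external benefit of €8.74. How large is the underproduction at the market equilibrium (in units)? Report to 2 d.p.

Market equilibrium (private): 19.34 + 2.48x = 40.96 - 3.70x → x_m = 3.4984.
Social marginal benefit = demand + MEB = 49.70 - 3.70x.
Set SMB = MC: 49.70 - 3.70x = 19.34 + 2.48x → x* = 4.9126.
Gap = |3.4984 − 4.9126| = 1.4142.

1.41 units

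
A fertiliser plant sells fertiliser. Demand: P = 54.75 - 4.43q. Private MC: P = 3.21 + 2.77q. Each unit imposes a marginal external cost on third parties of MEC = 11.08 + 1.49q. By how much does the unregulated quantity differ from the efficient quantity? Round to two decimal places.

2.50 units

Market equilibrium (private): 3.21 + 2.77q = 54.75 - 4.43q → q_m = 7.1583.
Social marginal cost = private MC + MEC = 14.29 + 4.26q.
Set SMC = demand: 14.29 + 4.26q = 54.75 - 4.43q → q* = 4.6559.
Gap = |7.1583 − 4.6559| = 2.5024.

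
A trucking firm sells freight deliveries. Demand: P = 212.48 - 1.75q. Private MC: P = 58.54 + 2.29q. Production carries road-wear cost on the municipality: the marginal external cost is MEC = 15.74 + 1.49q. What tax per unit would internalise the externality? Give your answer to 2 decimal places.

tax = 52.98 per unit

Social marginal cost = private MC + MEC = 74.28 + 3.78q.
Set SMC = demand: 74.28 + 3.78q = 212.48 - 1.75q → q* = 24.9910.
The Pigouvian tax equals MEC at q*: 15.74 + 1.49×24.9910 = 52.9766.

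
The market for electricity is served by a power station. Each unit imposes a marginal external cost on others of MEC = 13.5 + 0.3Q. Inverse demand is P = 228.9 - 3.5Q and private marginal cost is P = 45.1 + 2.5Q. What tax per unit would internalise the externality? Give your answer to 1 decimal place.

Social marginal cost = private MC + MEC = 58.6 + 2.8Q.
Set SMC = demand: 58.6 + 2.8Q = 228.9 - 3.5Q → Q* = 27.0317.
The Pigouvian tax equals MEC at Q*: 13.5 + 0.3×27.0317 = 21.6095.

tax = 21.6 per unit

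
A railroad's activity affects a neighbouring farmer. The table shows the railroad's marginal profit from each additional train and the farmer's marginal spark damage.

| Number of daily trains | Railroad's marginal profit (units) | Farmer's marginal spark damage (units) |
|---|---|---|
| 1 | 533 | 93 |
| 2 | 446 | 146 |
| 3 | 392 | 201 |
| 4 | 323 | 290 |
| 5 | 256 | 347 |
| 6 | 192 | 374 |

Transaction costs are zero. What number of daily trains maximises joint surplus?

4

Bargaining reaches the level where marginal profit last exceeds marginal spark damage.
That holds through level 4 (323 ≥ 290) but not at 5 (256 < 347).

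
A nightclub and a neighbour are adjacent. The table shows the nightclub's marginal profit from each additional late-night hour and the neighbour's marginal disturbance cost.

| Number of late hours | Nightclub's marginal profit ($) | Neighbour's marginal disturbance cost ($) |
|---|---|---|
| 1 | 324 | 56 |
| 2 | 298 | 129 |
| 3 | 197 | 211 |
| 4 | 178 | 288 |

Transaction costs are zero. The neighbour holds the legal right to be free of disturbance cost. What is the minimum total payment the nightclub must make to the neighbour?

Efficient level: marginal profit ≥ marginal disturbance cost through level 2, so k* = 2.
With the neighbour holding the right, the nightclub must at least compensate total damage at k*: 56 + 129 = 185.

$185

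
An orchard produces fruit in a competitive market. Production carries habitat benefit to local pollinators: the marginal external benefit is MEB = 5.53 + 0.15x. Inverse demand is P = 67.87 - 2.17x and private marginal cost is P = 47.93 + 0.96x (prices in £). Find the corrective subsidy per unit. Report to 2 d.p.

subsidy = £6.81 per unit

Social marginal cost = private MC − MEB = 42.40 + 0.81x.
Set SMC = demand: 42.40 + 0.81x = 67.87 - 2.17x → x* = 8.5470.
The Pigouvian subsidy equals MEB at x*: 5.53 + 0.15×8.5470 = 6.8121.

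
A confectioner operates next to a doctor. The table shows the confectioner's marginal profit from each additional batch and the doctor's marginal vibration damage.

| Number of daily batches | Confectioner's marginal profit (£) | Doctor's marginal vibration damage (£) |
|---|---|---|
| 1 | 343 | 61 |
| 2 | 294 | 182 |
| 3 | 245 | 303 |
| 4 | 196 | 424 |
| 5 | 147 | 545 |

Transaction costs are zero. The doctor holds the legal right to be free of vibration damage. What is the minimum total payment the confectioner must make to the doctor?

Efficient level: marginal profit ≥ marginal vibration damage through level 2, so k* = 2.
With the doctor holding the right, the confectioner must at least compensate total damage at k*: 61 + 182 = 243.

£243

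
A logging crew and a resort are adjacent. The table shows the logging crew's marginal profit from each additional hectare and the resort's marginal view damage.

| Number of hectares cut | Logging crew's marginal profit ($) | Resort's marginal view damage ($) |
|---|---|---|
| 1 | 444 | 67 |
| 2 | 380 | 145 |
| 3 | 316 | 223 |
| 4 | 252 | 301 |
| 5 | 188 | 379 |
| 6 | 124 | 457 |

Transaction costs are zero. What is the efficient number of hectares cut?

3

Bargaining reaches the level where marginal profit last exceeds marginal view damage.
That holds through level 3 (316 ≥ 223) but not at 4 (252 < 301).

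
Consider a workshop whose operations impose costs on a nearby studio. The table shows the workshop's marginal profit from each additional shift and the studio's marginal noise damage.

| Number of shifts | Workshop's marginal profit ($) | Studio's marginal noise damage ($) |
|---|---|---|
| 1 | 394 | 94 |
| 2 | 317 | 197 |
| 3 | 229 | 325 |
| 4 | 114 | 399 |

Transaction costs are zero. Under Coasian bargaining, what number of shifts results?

Bargaining reaches the level where marginal profit last exceeds marginal noise damage.
That holds through level 2 (317 ≥ 197) but not at 3 (229 < 325).

2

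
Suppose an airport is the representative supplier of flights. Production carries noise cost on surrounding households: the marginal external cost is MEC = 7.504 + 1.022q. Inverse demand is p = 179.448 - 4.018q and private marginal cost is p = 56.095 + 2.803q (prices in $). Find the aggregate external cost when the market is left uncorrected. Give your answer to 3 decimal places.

Market equilibrium (private): 56.095 + 2.803q = 179.448 - 4.018q → q_m = 18.0843.
Total external cost = ∫₀^{q_m} (7.504 + 1.022q) dq = 7.504×18.0843 + ½×1.022×18.0843² = 302.8230.

$302.823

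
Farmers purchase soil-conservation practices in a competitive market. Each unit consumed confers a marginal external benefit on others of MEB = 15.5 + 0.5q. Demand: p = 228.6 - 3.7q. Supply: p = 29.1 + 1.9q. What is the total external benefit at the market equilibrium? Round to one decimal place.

Market equilibrium (private): 29.1 + 1.9q = 228.6 - 3.7q → q_m = 35.6250.
Total external benefit = ∫₀^{q_m} (15.5 + 0.5q) dq = 15.5×35.6250 + ½×0.5×35.6250² = 869.4727.

869.5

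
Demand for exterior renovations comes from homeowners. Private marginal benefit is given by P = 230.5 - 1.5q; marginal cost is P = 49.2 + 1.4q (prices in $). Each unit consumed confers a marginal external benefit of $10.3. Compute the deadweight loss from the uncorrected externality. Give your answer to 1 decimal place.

DWL = $18.3

Market equilibrium (private): 49.2 + 1.4q = 230.5 - 1.5q → q_m = 62.5172.
Social marginal benefit = demand + MEB = 240.8 - 1.5q.
Set SMB = MC: 240.8 - 1.5q = 49.2 + 1.4q → q* = 66.0690.
The loss is the area between SMB and MC from q* to q_m; with linear curves that's a triangle of height MEB(q_m).
DWL = ½ × 3.5518 × 10.3000 = 18.2918.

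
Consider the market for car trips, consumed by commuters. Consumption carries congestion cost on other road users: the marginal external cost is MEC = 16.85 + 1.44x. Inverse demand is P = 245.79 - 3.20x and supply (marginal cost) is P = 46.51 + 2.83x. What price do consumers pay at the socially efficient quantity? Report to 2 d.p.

P = 167.64

Social marginal benefit = demand − MEC = 228.94 - 4.64x.
Set SMB = MC: 228.94 - 4.64x = 46.51 + 2.83x → x* = 24.4217.
Consumer price on the demand curve at x*: 245.79 − 3.20×24.4217 = 167.6406.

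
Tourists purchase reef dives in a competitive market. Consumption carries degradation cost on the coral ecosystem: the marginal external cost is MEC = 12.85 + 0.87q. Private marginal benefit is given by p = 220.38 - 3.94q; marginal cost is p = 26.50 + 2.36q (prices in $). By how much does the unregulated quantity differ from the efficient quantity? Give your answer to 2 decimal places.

5.53 units

Market equilibrium (private): 26.50 + 2.36q = 220.38 - 3.94q → q_m = 30.7746.
Social marginal benefit = demand − MEC = 207.53 - 4.81q.
Set SMB = MC: 207.53 - 4.81q = 26.50 + 2.36q → q* = 25.2483.
Gap = |30.7746 − 25.2483| = 5.5263.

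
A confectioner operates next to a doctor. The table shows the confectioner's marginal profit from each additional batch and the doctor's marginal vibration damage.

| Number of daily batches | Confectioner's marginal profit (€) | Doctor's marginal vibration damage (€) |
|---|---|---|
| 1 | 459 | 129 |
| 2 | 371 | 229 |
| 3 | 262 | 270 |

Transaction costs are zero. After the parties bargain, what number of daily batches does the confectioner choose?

Bargaining reaches the level where marginal profit last exceeds marginal vibration damage.
That holds through level 2 (371 ≥ 229) but not at 3 (262 < 270).

2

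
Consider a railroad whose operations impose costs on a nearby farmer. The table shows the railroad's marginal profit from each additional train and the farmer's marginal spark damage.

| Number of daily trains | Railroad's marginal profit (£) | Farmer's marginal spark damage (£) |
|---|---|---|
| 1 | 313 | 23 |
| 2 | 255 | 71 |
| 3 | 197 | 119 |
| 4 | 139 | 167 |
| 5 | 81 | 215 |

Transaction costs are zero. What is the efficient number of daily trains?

3

Bargaining reaches the level where marginal profit last exceeds marginal spark damage.
That holds through level 3 (197 ≥ 119) but not at 4 (139 < 167).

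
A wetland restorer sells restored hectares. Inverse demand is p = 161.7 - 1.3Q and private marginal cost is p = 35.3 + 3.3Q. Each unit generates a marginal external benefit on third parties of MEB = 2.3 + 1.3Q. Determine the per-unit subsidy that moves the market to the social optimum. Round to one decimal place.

subsidy = 53.0 per unit

Social marginal cost = private MC − MEB = 33.0 + 2.0Q.
Set SMC = demand: 33.0 + 2.0Q = 161.7 - 1.3Q → Q* = 39.0000.
The Pigouvian subsidy equals MEB at Q*: 2.3 + 1.3×39.0000 = 53.0000.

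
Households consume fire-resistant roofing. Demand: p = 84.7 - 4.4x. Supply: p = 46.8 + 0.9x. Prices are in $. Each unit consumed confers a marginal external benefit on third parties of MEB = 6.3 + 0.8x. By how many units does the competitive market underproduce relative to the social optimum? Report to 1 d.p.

2.7 units

Market equilibrium (private): 46.8 + 0.9x = 84.7 - 4.4x → x_m = 7.1509.
Social marginal benefit = demand + MEB = 91.0 - 3.6x.
Set SMB = MC: 91.0 - 3.6x = 46.8 + 0.9x → x* = 9.8222.
Gap = |7.1509 − 9.8222| = 2.6713.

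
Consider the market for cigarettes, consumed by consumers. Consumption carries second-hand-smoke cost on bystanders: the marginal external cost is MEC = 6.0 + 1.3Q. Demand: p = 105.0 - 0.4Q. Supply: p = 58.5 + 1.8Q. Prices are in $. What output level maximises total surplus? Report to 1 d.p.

Q* = 11.6

Social marginal benefit = demand − MEC = 99.0 - 1.7Q.
Set SMB = MC: 99.0 - 1.7Q = 58.5 + 1.8Q → Q* = 11.5714.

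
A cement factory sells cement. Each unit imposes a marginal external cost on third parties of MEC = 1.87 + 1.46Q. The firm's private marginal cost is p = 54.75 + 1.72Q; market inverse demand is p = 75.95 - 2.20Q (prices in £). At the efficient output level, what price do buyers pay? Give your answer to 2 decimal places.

P = £68.05

Social marginal cost = private MC + MEC = 56.62 + 3.18Q.
Set SMC = demand: 56.62 + 3.18Q = 75.95 - 2.20Q → Q* = 3.5929.
Consumer price on the demand curve at Q*: 75.95 − 2.20×3.5929 = 68.0456.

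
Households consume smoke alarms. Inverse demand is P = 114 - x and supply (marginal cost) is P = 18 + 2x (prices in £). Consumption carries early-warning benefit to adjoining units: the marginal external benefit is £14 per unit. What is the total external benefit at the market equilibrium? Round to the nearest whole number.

£448

Market equilibrium (private): 18 + 2x = 114 - x → x_m = 32.0000.
Total external benefit = MEB × x_m = 14 × 32.0000 = 448.0000.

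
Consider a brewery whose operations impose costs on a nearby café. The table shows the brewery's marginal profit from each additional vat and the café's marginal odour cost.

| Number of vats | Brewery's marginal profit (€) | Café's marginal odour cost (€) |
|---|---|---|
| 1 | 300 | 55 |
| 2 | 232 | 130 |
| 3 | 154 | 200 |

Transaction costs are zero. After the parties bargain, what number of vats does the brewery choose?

2

Bargaining reaches the level where marginal profit last exceeds marginal odour cost.
That holds through level 2 (232 ≥ 130) but not at 3 (154 < 200).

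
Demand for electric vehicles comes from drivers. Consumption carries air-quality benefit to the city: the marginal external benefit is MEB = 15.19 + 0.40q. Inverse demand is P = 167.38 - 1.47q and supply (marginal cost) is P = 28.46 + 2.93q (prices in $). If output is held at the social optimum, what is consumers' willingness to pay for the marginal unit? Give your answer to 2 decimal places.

Social marginal benefit = demand + MEB = 182.57 - 1.07q.
Set SMB = MC: 182.57 - 1.07q = 28.46 + 2.93q → q* = 38.5275.
Consumer price on the demand curve at q*: 167.38 − 1.47×38.5275 = 110.7446.

P = $110.74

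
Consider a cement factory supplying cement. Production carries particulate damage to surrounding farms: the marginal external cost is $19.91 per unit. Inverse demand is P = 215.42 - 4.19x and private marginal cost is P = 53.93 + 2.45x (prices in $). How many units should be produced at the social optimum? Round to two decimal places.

x* = 21.32

Social marginal cost = private MC + MEC = 73.84 + 2.45x.
Set SMC = demand: 73.84 + 2.45x = 215.42 - 4.19x → x* = 21.3223.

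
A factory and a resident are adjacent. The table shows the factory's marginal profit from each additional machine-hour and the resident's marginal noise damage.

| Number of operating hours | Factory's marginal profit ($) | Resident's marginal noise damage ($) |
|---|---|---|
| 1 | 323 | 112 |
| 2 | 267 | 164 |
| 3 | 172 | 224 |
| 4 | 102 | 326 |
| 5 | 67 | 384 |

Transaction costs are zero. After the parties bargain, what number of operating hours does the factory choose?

2

Bargaining reaches the level where marginal profit last exceeds marginal noise damage.
That holds through level 2 (267 ≥ 164) but not at 3 (172 < 224).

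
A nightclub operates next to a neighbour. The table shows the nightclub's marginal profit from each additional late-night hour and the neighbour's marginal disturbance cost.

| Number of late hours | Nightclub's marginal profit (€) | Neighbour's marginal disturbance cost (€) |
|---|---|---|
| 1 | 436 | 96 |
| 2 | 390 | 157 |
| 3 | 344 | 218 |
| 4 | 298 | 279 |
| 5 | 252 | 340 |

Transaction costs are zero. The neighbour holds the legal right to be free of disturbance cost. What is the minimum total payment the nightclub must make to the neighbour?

€750

Efficient level: marginal profit ≥ marginal disturbance cost through level 4, so k* = 4.
With the neighbour holding the right, the nightclub must at least compensate total damage at k*: 96 + 157 + 218 + 279 = 750.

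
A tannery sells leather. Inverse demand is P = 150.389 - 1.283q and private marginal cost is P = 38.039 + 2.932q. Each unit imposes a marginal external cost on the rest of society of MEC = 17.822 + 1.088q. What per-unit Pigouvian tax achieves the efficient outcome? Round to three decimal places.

tax = 37.216 per unit

Social marginal cost = private MC + MEC = 55.861 + 4.020q.
Set SMC = demand: 55.861 + 4.020q = 150.389 - 1.283q → q* = 17.8254.
The Pigouvian tax equals MEC at q*: 17.822 + 1.088×17.8254 = 37.2160.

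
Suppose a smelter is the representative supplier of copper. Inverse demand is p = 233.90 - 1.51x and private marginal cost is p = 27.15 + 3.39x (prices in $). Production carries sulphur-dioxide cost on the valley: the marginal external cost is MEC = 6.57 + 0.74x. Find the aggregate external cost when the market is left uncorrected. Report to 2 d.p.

$935.93

Market equilibrium (private): 27.15 + 3.39x = 233.90 - 1.51x → x_m = 42.1939.
Total external cost = ∫₀^{x_m} (6.57 + 0.74x) dx = 6.57×42.1939 + ½×0.74×42.1939² = 935.9342.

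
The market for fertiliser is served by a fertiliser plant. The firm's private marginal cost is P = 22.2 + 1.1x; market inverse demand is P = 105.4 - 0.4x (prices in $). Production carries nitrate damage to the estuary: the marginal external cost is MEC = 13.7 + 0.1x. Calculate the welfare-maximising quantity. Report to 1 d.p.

Social marginal cost = private MC + MEC = 35.9 + 1.2x.
Set SMC = demand: 35.9 + 1.2x = 105.4 - 0.4x → x* = 43.4375.

x* = 43.4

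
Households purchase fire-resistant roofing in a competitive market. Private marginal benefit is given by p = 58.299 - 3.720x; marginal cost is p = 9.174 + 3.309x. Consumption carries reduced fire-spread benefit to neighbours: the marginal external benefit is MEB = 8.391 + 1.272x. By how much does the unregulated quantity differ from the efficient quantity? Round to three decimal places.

3.002 units

Market equilibrium (private): 9.174 + 3.309x = 58.299 - 3.720x → x_m = 6.9889.
Social marginal benefit = demand + MEB = 66.690 - 2.448x.
Set SMB = MC: 66.690 - 2.448x = 9.174 + 3.309x → x* = 9.9906.
Gap = |6.9889 − 9.9906| = 3.0017.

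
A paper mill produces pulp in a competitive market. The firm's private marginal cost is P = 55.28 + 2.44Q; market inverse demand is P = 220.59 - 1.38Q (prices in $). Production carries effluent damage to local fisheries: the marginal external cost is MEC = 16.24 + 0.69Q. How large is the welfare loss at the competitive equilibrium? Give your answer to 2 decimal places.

DWL = $235.61

Market equilibrium (private): 55.28 + 2.44Q = 220.59 - 1.38Q → Q_m = 43.2749.
Social marginal cost = private MC + MEC = 71.52 + 3.13Q.
Set SMC = demand: 71.52 + 3.13Q = 220.59 - 1.38Q → Q* = 33.0532.
The welfare-loss triangle has base |Q_m − Q*| and height MEC(Q_m) (the vertical gap between SMC and demand is zero at Q* and MEC at Q_m).
DWL = ½ × 10.2217 × 46.0997 = 235.6087.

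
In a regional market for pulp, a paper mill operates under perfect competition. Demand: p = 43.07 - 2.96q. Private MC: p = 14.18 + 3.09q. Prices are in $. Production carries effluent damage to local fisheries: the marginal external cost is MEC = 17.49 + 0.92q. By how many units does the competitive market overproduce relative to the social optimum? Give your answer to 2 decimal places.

3.14 units

Market equilibrium (private): 14.18 + 3.09q = 43.07 - 2.96q → q_m = 4.7752.
Social marginal cost = private MC + MEC = 31.67 + 4.01q.
Set SMC = demand: 31.67 + 4.01q = 43.07 - 2.96q → q* = 1.6356.
Gap = |4.7752 − 1.6356| = 3.1396.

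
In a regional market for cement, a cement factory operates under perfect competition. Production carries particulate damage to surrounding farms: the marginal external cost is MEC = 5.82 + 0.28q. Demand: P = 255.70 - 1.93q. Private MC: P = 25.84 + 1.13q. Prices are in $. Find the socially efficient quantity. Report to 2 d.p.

Social marginal cost = private MC + MEC = 31.66 + 1.41q.
Set SMC = demand: 31.66 + 1.41q = 255.70 - 1.93q → q* = 67.0778.

q* = 67.08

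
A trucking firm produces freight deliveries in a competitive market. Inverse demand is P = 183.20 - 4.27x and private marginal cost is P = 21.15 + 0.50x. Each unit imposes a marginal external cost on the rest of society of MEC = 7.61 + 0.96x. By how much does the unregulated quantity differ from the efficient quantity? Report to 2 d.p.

7.02 units

Market equilibrium (private): 21.15 + 0.50x = 183.20 - 4.27x → x_m = 33.9727.
Social marginal cost = private MC + MEC = 28.76 + 1.46x.
Set SMC = demand: 28.76 + 1.46x = 183.20 - 4.27x → x* = 26.9529.
Gap = |33.9727 − 26.9529| = 7.0198.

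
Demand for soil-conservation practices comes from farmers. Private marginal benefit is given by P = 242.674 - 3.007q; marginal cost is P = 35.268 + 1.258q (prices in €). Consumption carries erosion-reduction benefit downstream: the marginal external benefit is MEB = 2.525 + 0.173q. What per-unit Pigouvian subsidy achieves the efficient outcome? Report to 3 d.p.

subsidy = €11.400 per unit

Social marginal benefit = demand + MEB = 245.199 - 2.834q.
Set SMB = MC: 245.199 - 2.834q = 35.268 + 1.258q → q* = 51.3028.
The Pigouvian subsidy equals MEB at q*: 2.525 + 0.173×51.3028 = 11.4004.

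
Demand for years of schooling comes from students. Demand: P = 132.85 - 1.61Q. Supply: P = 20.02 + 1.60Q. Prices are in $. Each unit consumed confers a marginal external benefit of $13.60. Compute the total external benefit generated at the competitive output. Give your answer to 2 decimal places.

Market equilibrium (private): 20.02 + 1.60Q = 132.85 - 1.61Q → Q_m = 35.1495.
Total external benefit = MEB × Q_m = 13.60 × 35.1495 = 478.0332.

$478.03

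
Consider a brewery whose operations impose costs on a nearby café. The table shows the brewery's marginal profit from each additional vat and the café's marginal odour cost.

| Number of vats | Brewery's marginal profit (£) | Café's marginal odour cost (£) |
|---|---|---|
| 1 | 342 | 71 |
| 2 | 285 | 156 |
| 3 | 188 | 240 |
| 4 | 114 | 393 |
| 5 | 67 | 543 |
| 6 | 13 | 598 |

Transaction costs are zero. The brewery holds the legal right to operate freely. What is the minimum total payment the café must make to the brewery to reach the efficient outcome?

£382

Left alone the brewery would choose level 6 (marginal profit stays positive).
Efficient level: k* = 2 (marginal profit ≥ marginal odour cost through 2).
The café must at least cover the brewery's forgone profit from cutting 6→2: 188 + 114 + 67 + 13 = 382.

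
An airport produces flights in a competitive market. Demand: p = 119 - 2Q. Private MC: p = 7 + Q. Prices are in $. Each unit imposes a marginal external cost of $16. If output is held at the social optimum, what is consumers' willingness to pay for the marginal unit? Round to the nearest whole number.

P = $55

Social marginal cost = private MC + MEC = 23 + Q.
Set SMC = demand: 23 + Q = 119 - 2Q → Q* = 32.0000.
Consumer price on the demand curve at Q*: 119 − 2×32.0000 = 55.0000.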